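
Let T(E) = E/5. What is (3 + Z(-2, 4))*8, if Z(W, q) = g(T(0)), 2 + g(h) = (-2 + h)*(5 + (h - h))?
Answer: -72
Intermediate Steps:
T(E) = E/5 (T(E) = E*(⅕) = E/5)
g(h) = -12 + 5*h (g(h) = -2 + (-2 + h)*(5 + (h - h)) = -2 + (-2 + h)*(5 + 0) = -2 + (-2 + h)*5 = -2 + (-10 + 5*h) = -12 + 5*h)
Z(W, q) = -12 (Z(W, q) = -12 + 5*((⅕)*0) = -12 + 5*0 = -12 + 0 = -12)
(3 + Z(-2, 4))*8 = (3 - 12)*8 = -9*8 = -72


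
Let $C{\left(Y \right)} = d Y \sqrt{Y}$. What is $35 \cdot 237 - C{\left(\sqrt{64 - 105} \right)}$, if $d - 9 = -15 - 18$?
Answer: $8295 + 24 \cdot 41^{\frac{3}{4}} i^{\frac{3}{2}} \approx 8020.0 + 274.97 i$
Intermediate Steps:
$d = -24$ ($d = 9 - 33 = -24$)
$C{\left(Y \right)} = - 24 Y^{\frac{3}{2}}$ ($C{\left(Y \right)} = - 24 Y \sqrt{Y} = - 24 Y^{\frac{3}{2}}$)
$35 \cdot 237 - C{\left(\sqrt{64 - 105} \right)} = 35 \cdot 237 - - 24 \left(\sqrt{64 - 105}\right)^{\frac{3}{2}} = 8295 - - 24 \left(\sqrt{-41}\right)^{\frac{3}{2}} = 8295 - - 24 \left(i \sqrt{41}\right)^{\frac{3}{2}} = 8295 - - 24 \cdot 41^{\frac{3}{4}} i^{\frac{3}{2}} = 8295 + 24 \cdot 41^{\frac{3}{4}} i^{\frac{3}{2}}$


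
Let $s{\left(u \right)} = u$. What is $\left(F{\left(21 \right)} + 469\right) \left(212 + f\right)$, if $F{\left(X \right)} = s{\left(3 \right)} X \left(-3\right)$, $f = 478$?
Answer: $193200$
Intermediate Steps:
$F{\left(X \right)} = - 9 X$ ($F{\left(X \right)} = 3 X \left(-3\right) = - 9 X$)
$\left(F{\left(21 \right)} + 469\right) \left(212 + f\right) = \left(\left(-9\right) 21 + 469\right) \left(212 + 478\right) = \left(-189 + 469\right) 690 = 280 \cdot 690 = 193200$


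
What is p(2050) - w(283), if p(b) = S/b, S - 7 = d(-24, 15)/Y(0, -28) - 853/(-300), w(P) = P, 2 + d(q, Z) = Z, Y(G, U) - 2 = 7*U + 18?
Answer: -7657851043/27060000 ≈ -283.00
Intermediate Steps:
Y(G, U) = 20 + 7*U (Y(G, U) = 2 + (7*U + 18) = 2 + (18 + 7*U) = 20 + 7*U)
d(q, Z) = -2 + Z
S = 128957/13200 (S = 7 + ((-2 + 15)/(20 + 7*(-28)) - 853/(-300)) = 7 + (13/(20 - 196) - 853*(-1/300)) = 7 + (13/(-176) + 853/300) = 7 + (13*(-1/176) + 853/300) = 7 + (-13/176 + 853/300) = 7 + 36557/13200 = 128957/13200 ≈ 9.7695)
p(b) = 128957/(13200*b)
p(2050) - w(283) = (128957/13200)/2050 - 1*283 = (128957/13200)*(1/2050) - 283 = 128957/27060000 - 283 = -7657851043/27060000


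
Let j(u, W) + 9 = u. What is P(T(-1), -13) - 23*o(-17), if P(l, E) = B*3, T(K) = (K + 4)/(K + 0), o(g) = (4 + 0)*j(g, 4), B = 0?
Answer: 2392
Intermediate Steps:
j(u, W) = -9 + u
o(g) = -36 + 4*g (o(g) = (4 + 0)*(-9 + g) = 4*(-9 + g) = -36 + 4*g)
T(K) = (4 + K)/K
P(l, E) = 0 (P(l, E) = 0*3 = 0)
P(T(-1), -13) - 23*o(-17) = 0 - 23*(-36 + 4*(-17)) = 0 - 23*(-36 - 68) = 0 - 23*(-104) = 0 + 2392 = 2392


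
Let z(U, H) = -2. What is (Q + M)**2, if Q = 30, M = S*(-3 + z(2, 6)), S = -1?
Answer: 1225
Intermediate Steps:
M = 5 (M = -(-3 - 2) = -1*(-5) = 5)
(Q + M)**2 = (30 + 5)**2 = 35**2 = 1225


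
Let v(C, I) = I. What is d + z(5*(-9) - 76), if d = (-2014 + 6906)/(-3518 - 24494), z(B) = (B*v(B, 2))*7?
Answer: -11864305/7003 ≈ -1694.2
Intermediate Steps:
z(B) = 14*B (z(B) = (B*2)*7 = (2*B)*7 = 14*B)
d = -1223/7003 (d = 4892/(-28012) = 4892*(-1/28012) = -1223/7003 ≈ -0.17464)
d + z(5*(-9) - 76) = -1223/7003 + 14*(5*(-9) - 76) = -1223/7003 + 14*(-45 - 76) = -1223/7003 + 14*(-121) = -1223/7003 - 1694 = -11864305/7003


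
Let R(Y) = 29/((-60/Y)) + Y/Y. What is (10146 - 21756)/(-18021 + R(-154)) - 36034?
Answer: -19399168178/538367 ≈ -36033.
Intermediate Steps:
R(Y) = 1 - 29*Y/60 (R(Y) = 29*(-Y/60) + 1 = -29*Y/60 + 1 = 1 - 29*Y/60)
(10146 - 21756)/(-18021 + R(-154)) - 36034 = (10146 - 21756)/(-18021 + (1 - 29/60*(-154))) - 36034 = -11610/(-18021 + (1 + 2233/30)) - 36034 = -11610/(-18021 + 2263/30) - 36034 = -11610/(-538367/30) - 36034 = -11610*(-30/538367) - 36034 = 348300/538367 - 36034 = -19399168178/538367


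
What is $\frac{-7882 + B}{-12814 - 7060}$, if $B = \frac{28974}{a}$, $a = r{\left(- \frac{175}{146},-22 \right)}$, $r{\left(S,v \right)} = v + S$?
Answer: $\frac{5154423}{11218873} \approx 0.45944$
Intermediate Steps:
$r{\left(S,v \right)} = S + v$
$a = - \frac{3387}{146}$ ($a = - \frac{175}{146} - 22 = - \frac{3387}{146} \approx -23.199$)
$B = - \frac{1410068}{1129}$ ($B = \frac{28974}{- \frac{3387}{146}} = 28974 \left(- \frac{146}{3387}\right) = - \frac{1410068}{1129} \approx -1249.0$)
$\frac{-7882 + B}{-12814 - 7060} = \frac{-7882 - \frac{1410068}{1129}}{-12814 - 7060} = - \frac{10308846}{1129 \left(-19874\right)} = \left(- \frac{10308846}{1129}\right) \left(- \frac{1}{19874}\right) = \frac{5154423}{11218873}$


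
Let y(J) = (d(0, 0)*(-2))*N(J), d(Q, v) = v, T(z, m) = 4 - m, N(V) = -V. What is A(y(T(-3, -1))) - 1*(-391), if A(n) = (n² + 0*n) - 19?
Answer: 372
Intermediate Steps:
y(J) = 0 (y(J) = (0*(-2))*(-J) = 0*(-J) = 0)
A(n) = -19 + n² (A(n) = (n² + 0) - 19 = n² - 19 = -19 + n²)
A(y(T(-3, -1))) - 1*(-391) = (-19 + 0²) - 1*(-391) = (-19 + 0) + 391 = -19 + 391 = 372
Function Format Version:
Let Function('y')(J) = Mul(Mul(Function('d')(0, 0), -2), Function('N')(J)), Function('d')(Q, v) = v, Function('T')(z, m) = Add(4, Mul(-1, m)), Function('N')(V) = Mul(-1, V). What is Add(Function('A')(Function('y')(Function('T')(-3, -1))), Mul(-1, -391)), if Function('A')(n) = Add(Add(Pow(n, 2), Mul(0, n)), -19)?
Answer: 372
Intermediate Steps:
Function('y')(J) = 0 (Function('y')(J) = Mul(Mul(0, -2), Mul(-1, J)) = Mul(0, Mul(-1, J)) = 0)
Function('A')(n) = Add(-19, Pow(n, 2)) (Function('A')(n) = Add(Add(Pow(n, 2), 0), -19) = Add(Pow(n, 2), -19) = Add(-19, Pow(n, 2)))
Add(Function('A')(Function('y')(Function('T')(-3, -1))), Mul(-1, -391)) = Add(Add(-19, Pow(0, 2)), Mul(-1, -391)) = Add(Add(-19, 0), 391) = Add(-19, 391) = 372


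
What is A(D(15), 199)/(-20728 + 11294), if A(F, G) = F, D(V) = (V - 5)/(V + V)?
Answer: -1/28302 ≈ -3.5333e-5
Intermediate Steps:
D(V) = (-5 + V)/(2*V) (D(V) = (-5 + V)/((2*V)) = (-5 + V)*(1/(2*V)) = (-5 + V)/(2*V))
A(D(15), 199)/(-20728 + 11294) = ((½)*(-5 + 15)/15)/(-20728 + 11294) = ((½)*(1/15)*10)/(-9434) = (⅓)*(-1/9434) = -1/28302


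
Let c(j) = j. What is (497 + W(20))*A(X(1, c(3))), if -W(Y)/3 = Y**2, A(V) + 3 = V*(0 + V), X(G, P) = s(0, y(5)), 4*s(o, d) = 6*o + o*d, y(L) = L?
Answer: 2109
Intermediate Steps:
s(o, d) = 3*o/2 + d*o/4 (s(o, d) = (6*o + o*d)/4 = (6*o + d*o)/4 = 3*o/2 + d*o/4)
X(G, P) = 0 (X(G, P) = (1/4)*0*(6 + 5) = (1/4)*0*11 = 0)
A(V) = -3 + V**2 (A(V) = -3 + V*(0 + V) = -3 + V*V = -3 + V**2)
W(Y) = -3*Y**2
(497 + W(20))*A(X(1, c(3))) = (497 - 3*20**2)*(-3 + 0**2) = (497 - 3*400)*(-3 + 0) = (497 - 1200)*(-3) = -703*(-3) = 2109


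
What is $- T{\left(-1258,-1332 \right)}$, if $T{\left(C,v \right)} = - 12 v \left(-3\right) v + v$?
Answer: $-63870732$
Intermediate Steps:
$T{\left(C,v \right)} = v + 36 v^{2}$ ($T{\left(C,v \right)} = 36 v v + v = 36 v^{2} + v = v + 36 v^{2}$)
$- T{\left(-1258,-1332 \right)} = - \left(-1332\right) \left(1 + 36 \left(-1332\right)\right) = - \left(-1332\right) \left(1 - 47952\right) = - \left(-1332\right) \left(-47951\right) = \left(-1\right) 63870732 = -63870732$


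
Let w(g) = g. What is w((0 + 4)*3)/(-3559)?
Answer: -12/3559 ≈ -0.0033717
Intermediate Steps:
w((0 + 4)*3)/(-3559) = ((0 + 4)*3)/(-3559) = (4*3)*(-1/3559) = 12*(-1/3559) = -12/3559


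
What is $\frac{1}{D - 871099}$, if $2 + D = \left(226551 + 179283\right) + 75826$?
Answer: $- \frac{1}{389441} \approx -2.5678 \cdot 10^{-6}$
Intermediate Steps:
$D = 481658$ ($D = -2 + \left(\left(226551 + 179283\right) + 75826\right) = -2 + \left(405834 + 75826\right) = -2 + 481660 = 481658$)
$\frac{1}{D - 871099} = \frac{1}{481658 - 871099} = \frac{1}{-389441} = - \frac{1}{389441}$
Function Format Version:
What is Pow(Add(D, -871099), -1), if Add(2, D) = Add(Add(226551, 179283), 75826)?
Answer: Rational(-1, 389441) ≈ -2.5678e-6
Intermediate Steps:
D = 481658 (D = Add(-2, Add(Add(226551, 179283), 75826)) = Add(-2, Add(405834, 75826)) = Add(-2, 481660) = 481658)
Pow(Add(D, -871099), -1) = Pow(Add(481658, -871099), -1) = Pow(-389441, -1) = Rational(-1, 389441)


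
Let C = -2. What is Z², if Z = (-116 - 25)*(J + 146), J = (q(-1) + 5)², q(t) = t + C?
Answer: 447322500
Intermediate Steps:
q(t) = -2 + t (q(t) = t - 2 = -2 + t)
J = 4 (J = ((-2 - 1) + 5)² = (-3 + 5)² = 2² = 4)
Z = -21150 (Z = (-116 - 25)*(4 + 146) = -141*150 = -21150)
Z² = (-21150)² = 447322500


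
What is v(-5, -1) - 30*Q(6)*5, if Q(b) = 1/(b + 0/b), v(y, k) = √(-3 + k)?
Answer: -25 + 2*I ≈ -25.0 + 2.0*I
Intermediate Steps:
Q(b) = 1/b (Q(b) = 1/(b + 0) = 1/b)
v(-5, -1) - 30*Q(6)*5 = √(-3 - 1) - 30*5/6 = √(-4) - 5*5 = 2*I - 30*⅚ = 2*I - 25 = -25 + 2*I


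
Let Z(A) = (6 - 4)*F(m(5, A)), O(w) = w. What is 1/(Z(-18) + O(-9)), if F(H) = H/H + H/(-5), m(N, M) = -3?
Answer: -5/29 ≈ -0.17241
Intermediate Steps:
F(H) = 1 - H/5 (F(H) = 1 + H*(-1/5) = 1 - H/5)
Z(A) = 16/5 (Z(A) = (6 - 4)*(1 - 1/5*(-3)) = 2*(1 + 3/5) = 2*(8/5) = 16/5)
1/(Z(-18) + O(-9)) = 1/(16/5 - 9) = 1/(-29/5) = -5/29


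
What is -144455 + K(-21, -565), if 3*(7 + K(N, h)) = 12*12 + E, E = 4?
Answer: -433238/3 ≈ -1.4441e+5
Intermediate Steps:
K(N, h) = 127/3 (K(N, h) = -7 + (12*12 + 4)/3 = -7 + (144 + 4)/3 = -7 + (⅓)*148 = -7 + 148/3 = 127/3)
-144455 + K(-21, -565) = -144455 + 127/3 = -433238/3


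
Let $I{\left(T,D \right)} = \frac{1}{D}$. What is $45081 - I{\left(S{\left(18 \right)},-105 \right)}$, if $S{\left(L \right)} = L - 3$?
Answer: $\frac{4733506}{105} \approx 45081.0$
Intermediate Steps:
$S{\left(L \right)} = -3 + L$ ($S{\left(L \right)} = L - 3 = -3 + L$)
$45081 - I{\left(S{\left(18 \right)},-105 \right)} = 45081 - \frac{1}{-105} = 45081 - - \frac{1}{105} = 45081 + \frac{1}{105} = \frac{4733506}{105}$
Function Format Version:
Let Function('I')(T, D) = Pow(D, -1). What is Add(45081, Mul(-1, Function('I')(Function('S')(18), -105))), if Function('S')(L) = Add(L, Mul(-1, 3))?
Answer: Rational(4733506, 105) ≈ 45081.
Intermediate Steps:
Function('S')(L) = Add(-3, L) (Function('S')(L) = Add(L, -3) = Add(-3, L))
Add(45081, Mul(-1, Function('I')(Function('S')(18), -105))) = Add(45081, Mul(-1, Pow(-105, -1))) = Add(45081, Mul(-1, Rational(-1, 105))) = Add(45081, Rational(1, 105)) = Rational(4733506, 105)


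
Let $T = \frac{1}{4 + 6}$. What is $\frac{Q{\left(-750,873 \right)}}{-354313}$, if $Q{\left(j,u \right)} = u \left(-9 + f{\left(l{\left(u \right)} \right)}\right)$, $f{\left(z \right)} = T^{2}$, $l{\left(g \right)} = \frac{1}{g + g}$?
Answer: $\frac{784827}{35431300} \approx 0.022151$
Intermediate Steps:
$T = \frac{1}{10} \approx 0.1$
$l{\left(g \right)} = \frac{1}{2 g}$
$f{\left(z \right)} = \frac{1}{100}$ ($f{\left(z \right)} = \left(\frac{1}{10}\right)^{2} = \frac{1}{100}$)
$Q{\left(j,u \right)} = - \frac{899 u}{100}$ ($Q{\left(j,u \right)} = u \left(-9 + \frac{1}{100}\right) = u \left(- \frac{899}{100}\right) = - \frac{899 u}{100}$)
$\frac{Q{\left(-750,873 \right)}}{-354313} = \frac{\left(- \frac{899}{100}\right) 873}{-354313} = \left(- \frac{784827}{100}\right) \left(- \frac{1}{354313}\right) = \frac{784827}{35431300}$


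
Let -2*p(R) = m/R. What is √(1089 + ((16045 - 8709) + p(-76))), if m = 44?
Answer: √12166118/38 ≈ 91.789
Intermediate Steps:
p(R) = -22/R
√(1089 + ((16045 - 8709) + p(-76))) = √(1089 + ((16045 - 8709) - 22/(-76))) = √(1089 + (7336 - 22*(-1/76))) = √(1089 + (7336 + 11/38)) = √(1089 + 278779/38) = √(320161/38) = √12166118/38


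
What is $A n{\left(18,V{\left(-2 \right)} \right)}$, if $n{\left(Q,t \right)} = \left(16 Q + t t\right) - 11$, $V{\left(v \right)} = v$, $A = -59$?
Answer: $-16579$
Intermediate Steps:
$n{\left(Q,t \right)} = -11 + t^{2} + 16 Q$ ($n{\left(Q,t \right)} = \left(16 Q + t^{2}\right) - 11 = \left(t^{2} + 16 Q\right) - 11 = -11 + t^{2} + 16 Q$)
$A n{\left(18,V{\left(-2 \right)} \right)} = - 59 \left(-11 + \left(-2\right)^{2} + 16 \cdot 18\right) = - 59 \left(-11 + 4 + 288\right) = \left(-59\right) 281 = -16579$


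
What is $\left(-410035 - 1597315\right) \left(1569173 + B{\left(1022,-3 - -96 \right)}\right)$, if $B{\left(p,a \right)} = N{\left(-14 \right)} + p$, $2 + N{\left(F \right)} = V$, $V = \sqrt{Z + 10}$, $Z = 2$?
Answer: $-3151926918550 - 4014700 \sqrt{3} \approx -3.1519 \cdot 10^{12}$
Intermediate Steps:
$V = 2 \sqrt{3}$ ($V = \sqrt{2 + 10} = \sqrt{12} = 2 \sqrt{3} \approx 3.4641$)
$N{\left(F \right)} = -2 + 2 \sqrt{3}$
$B{\left(p,a \right)} = -2 + p + 2 \sqrt{3}$ ($B{\left(p,a \right)} = \left(-2 + 2 \sqrt{3}\right) + p = -2 + p + 2 \sqrt{3}$)
$\left(-410035 - 1597315\right) \left(1569173 + B{\left(1022,-3 - -96 \right)}\right) = \left(-410035 - 1597315\right) \left(1569173 + \left(-2 + 1022 + 2 \sqrt{3}\right)\right) = - 2007350 \left(1569173 + \left(1020 + 2 \sqrt{3}\right)\right) = - 2007350 \left(1570193 + 2 \sqrt{3}\right) = -3151926918550 - 4014700 \sqrt{3}$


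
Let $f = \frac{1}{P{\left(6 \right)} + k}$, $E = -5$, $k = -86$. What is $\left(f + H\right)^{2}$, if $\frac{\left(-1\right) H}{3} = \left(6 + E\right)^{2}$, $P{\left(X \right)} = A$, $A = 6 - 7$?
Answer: $\frac{68644}{7569} \approx 9.0691$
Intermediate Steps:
$A = -1$ ($A = 6 - 7 = -1$)
$P{\left(X \right)} = -1$
$f = - \frac{1}{87}$ ($f = \frac{1}{-1 - 86} = \frac{1}{-87} = - \frac{1}{87} \approx -0.011494$)
$H = -3$ ($H = - 3 \left(6 - 5\right)^{2} = - 3 \cdot 1^{2} = \left(-3\right) 1 = -3$)
$\left(f + H\right)^{2} = \left(- \frac{1}{87} - 3\right)^{2} = \left(- \frac{262}{87}\right)^{2} = \frac{68644}{7569}$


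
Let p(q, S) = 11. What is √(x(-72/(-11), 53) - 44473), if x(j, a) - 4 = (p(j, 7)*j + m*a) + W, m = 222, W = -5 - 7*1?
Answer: 9*I*√403 ≈ 180.67*I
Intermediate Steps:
W = -12 (W = -5 - 7 = -12)
x(j, a) = -8 + 11*j + 222*a (x(j, a) = 4 + ((11*j + 222*a) - 12) = 4 + (-12 + 11*j + 222*a) = -8 + 11*j + 222*a)
√(x(-72/(-11), 53) - 44473) = √((-8 + 11*(-72/(-11)) + 222*53) - 44473) = √((-8 + 11*(-72*(-1/11)) + 11766) - 44473) = √((-8 + 11*(72/11) + 11766) - 44473) = √((-8 + 72 + 11766) - 44473) = √(11830 - 44473) = √(-32643) = 9*I*√403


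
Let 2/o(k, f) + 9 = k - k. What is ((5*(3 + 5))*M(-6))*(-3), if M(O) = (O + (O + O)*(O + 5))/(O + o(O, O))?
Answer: 810/7 ≈ 115.71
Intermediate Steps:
o(k, f) = -2/9 (o(k, f) = 2/(-9 + (k - k)) = 2/(-9 + 0) = 2/(-9) = 2*(-⅑) = -2/9)
M(O) = (O + 2*O*(5 + O))/(-2/9 + O) (M(O) = (O + (O + O)*(O + 5))/(O - 2/9) = (O + (2*O)*(5 + O))/(-2/9 + O) = (O + 2*O*(5 + O))/(-2/9 + O))
((5*(3 + 5))*M(-6))*(-3) = ((5*(3 + 5))*(9*(-6)*(11 + 2*(-6))/(-2 + 9*(-6))))*(-3) = ((5*8)*(9*(-6)*(11 - 12)/(-2 - 54)))*(-3) = (40*(9*(-6)*(-1)/(-56)))*(-3) = (40*(9*(-6)*(-1/56)*(-1)))*(-3) = (40*(-27/28))*(-3) = -270/7*(-3) = 810/7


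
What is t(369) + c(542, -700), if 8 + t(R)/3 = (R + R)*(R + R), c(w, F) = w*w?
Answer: 1927672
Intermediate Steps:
c(w, F) = w²
t(R) = -24 + 12*R² (t(R) = -24 + 3*((R + R)*(R + R)) = -24 + 3*((2*R)*(2*R)) = -24 + 3*(4*R²) = -24 + 12*R²)
t(369) + c(542, -700) = (-24 + 12*369²) + 542² = (-24 + 12*136161) + 293764 = (-24 + 1633932) + 293764 = 1633908 + 293764 = 1927672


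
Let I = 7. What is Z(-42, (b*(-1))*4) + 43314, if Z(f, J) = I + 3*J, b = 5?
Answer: 43261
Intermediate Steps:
Z(f, J) = 7 + 3*J
Z(-42, (b*(-1))*4) + 43314 = (7 + 3*((5*(-1))*4)) + 43314 = (7 + 3*(-5*4)) + 43314 = (7 + 3*(-20)) + 43314 = (7 - 60) + 43314 = -53 + 43314 = 43261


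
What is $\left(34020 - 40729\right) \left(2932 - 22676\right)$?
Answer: $132462496$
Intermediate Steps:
$\left(34020 - 40729\right) \left(2932 - 22676\right) = \left(-6709\right) \left(-19744\right) = 132462496$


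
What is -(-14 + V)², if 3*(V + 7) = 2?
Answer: -3721/9 ≈ -413.44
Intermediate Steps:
V = -19/3 (V = -7 + (⅓)*2 = -7 + ⅔ = -19/3 ≈ -6.3333)
-(-14 + V)² = -(-14 - 19/3)² = -(-61/3)² = -1*3721/9 = -3721/9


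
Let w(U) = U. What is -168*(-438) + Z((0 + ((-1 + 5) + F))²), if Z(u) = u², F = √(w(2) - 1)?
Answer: 74209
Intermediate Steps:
F = 1 (F = √(2 - 1) = √1 = 1)
-168*(-438) + Z((0 + ((-1 + 5) + F))²) = -168*(-438) + ((0 + ((-1 + 5) + 1))²)² = 73584 + ((0 + (4 + 1))²)² = 73584 + ((0 + 5)²)² = 73584 + (5²)² = 73584 + 25² = 73584 + 625 = 74209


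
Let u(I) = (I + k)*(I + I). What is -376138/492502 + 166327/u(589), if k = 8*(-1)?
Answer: -12537088395/24076945274 ≈ -0.52071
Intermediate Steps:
k = -8
u(I) = 2*I*(-8 + I) (u(I) = (I - 8)*(I + I) = (-8 + I)*(2*I) = 2*I*(-8 + I))
-376138/492502 + 166327/u(589) = -376138/492502 + 166327/((2*589*(-8 + 589))) = -376138*1/492502 + 166327/((2*589*581)) = -188069/246251 + 166327/684418 = -188069/246251 + 166327*(1/684418) = -188069/246251 + 23761/97774 = -12537088395/24076945274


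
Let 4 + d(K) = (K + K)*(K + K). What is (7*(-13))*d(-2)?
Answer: -1092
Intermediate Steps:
d(K) = -4 + 4*K**2 (d(K) = -4 + (K + K)*(K + K) = -4 + (2*K)*(2*K) = -4 + 4*K**2)
(7*(-13))*d(-2) = (7*(-13))*(-4 + 4*(-2)**2) = -91*(-4 + 4*4) = -91*(-4 + 16) = -91*12 = -1092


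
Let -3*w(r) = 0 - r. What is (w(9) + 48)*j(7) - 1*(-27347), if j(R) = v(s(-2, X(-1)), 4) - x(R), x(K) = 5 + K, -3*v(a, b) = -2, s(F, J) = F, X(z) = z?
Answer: 26769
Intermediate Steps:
v(a, b) = ⅔ (v(a, b) = -⅓*(-2) = ⅔)
w(r) = r/3 (w(r) = -(0 - r)/3 = -(-1)*r/3 = r/3)
j(R) = -13/3 - R (j(R) = ⅔ - (5 + R) = ⅔ + (-5 - R) = -13/3 - R)
(w(9) + 48)*j(7) - 1*(-27347) = ((⅓)*9 + 48)*(-13/3 - 1*7) - 1*(-27347) = (3 + 48)*(-13/3 - 7) + 27347 = 51*(-34/3) + 27347 = -578 + 27347 = 26769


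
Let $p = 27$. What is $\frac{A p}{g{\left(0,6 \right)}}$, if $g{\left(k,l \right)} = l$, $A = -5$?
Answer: $- \frac{45}{2} \approx -22.5$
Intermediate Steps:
$\frac{A p}{g{\left(0,6 \right)}} = \frac{\left(-5\right) 27}{6} = \left(-135\right) \frac{1}{6} = - \frac{45}{2}$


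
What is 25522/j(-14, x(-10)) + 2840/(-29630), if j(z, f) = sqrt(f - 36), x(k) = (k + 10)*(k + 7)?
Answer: -284/2963 - 12761*I/3 ≈ -0.095849 - 4253.7*I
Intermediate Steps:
x(k) = (7 + k)*(10 + k) (x(k) = (10 + k)*(7 + k) = (7 + k)*(10 + k))
j(z, f) = sqrt(-36 + f)
25522/j(-14, x(-10)) + 2840/(-29630) = 25522/(sqrt(-36 + (70 + (-10)**2 + 17*(-10)))) + 2840/(-29630) = 25522/(sqrt(-36 + (70 + 100 - 170))) + 2840*(-1/29630) = 25522/(sqrt(-36 + 0)) - 284/2963 = 25522/(sqrt(-36)) - 284/2963 = 25522/((6*I)) - 284/2963 = 25522*(-I/6) - 284/2963 = -12761*I/3 - 284/2963 = -284/2963 - 12761*I/3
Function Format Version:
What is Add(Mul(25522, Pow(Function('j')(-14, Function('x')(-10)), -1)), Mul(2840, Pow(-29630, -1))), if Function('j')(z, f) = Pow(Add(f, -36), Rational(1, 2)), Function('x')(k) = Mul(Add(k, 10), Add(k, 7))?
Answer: Add(Rational(-284, 2963), Mul(Rational(-12761, 3), I)) ≈ Add(-0.095849, Mul(-4253.7, I))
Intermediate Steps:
Function('x')(k) = Mul(Add(7, k), Add(10, k)) (Function('x')(k) = Mul(Add(10, k), Add(7, k)) = Mul(Add(7, k), Add(10, k)))
Function('j')(z, f) = Pow(Add(-36, f), Rational(1, 2))
Add(Mul(25522, Pow(Function('j')(-14, Function('x')(-10)), -1)), Mul(2840, Pow(-29630, -1))) = Add(Mul(25522, Pow(Pow(Add(-36, Add(70, Pow(-10, 2), Mul(17, -10))), Rational(1, 2)), -1)), Mul(2840, Pow(-29630, -1))) = Add(Mul(25522, Pow(Pow(Add(-36, Add(70, 100, -170)), Rational(1, 2)), -1)), Mul(2840, Rational(-1, 29630))) = Add(Mul(25522, Pow(Pow(Add(-36, 0), Rational(1, 2)), -1)), Rational(-284, 2963)) = Add(Mul(25522, Pow(Pow(-36, Rational(1, 2)), -1)), Rational(-284, 2963)) = Add(Mul(25522, Pow(Mul(6, I), -1)), Rational(-284, 2963)) = Add(Mul(25522, Mul(Rational(-1, 6), I)), Rational(-284, 2963)) = Add(Mul(Rational(-12761, 3), I), Rational(-284, 2963)) = Add(Rational(-284, 2963), Mul(Rational(-12761, 3), I))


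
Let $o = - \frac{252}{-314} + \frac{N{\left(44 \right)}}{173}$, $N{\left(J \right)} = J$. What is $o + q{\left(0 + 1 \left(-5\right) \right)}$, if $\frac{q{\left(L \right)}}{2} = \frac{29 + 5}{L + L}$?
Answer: $- \frac{779944}{135805} \approx -5.7431$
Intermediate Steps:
$q{\left(L \right)} = \frac{34}{L}$ ($q{\left(L \right)} = 2 \frac{29 + 5}{L + L} = 2 \frac{34}{2 L} = 2 \cdot 34 \frac{1}{2 L} = 2 \frac{17}{L} = \frac{34}{L}$)
$o = \frac{28706}{27161}$ ($o = - \frac{252}{-314} + \frac{44}{173} = \left(-252\right) \left(- \frac{1}{314}\right) + 44 \cdot \frac{1}{173} = \frac{126}{157} + \frac{44}{173} = \frac{28706}{27161} \approx 1.0569$)
$o + q{\left(0 + 1 \left(-5\right) \right)} = \frac{28706}{27161} + \frac{34}{0 + 1 \left(-5\right)} = \frac{28706}{27161} + \frac{34}{0 - 5} = \frac{28706}{27161} + \frac{34}{-5} = \frac{28706}{27161} + 34 \left(- \frac{1}{5}\right) = \frac{28706}{27161} - \frac{34}{5} = - \frac{779944}{135805}$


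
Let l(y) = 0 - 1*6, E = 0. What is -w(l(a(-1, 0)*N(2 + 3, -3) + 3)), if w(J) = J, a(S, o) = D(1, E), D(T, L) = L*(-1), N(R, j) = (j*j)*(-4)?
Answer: 6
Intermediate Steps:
N(R, j) = -4*j² (N(R, j) = j²*(-4) = -4*j²)
D(T, L) = -L
a(S, o) = 0 (a(S, o) = -1*0 = 0)
l(y) = -6 (l(y) = 0 - 6 = -6)
-w(l(a(-1, 0)*N(2 + 3, -3) + 3)) = -1*(-6) = 6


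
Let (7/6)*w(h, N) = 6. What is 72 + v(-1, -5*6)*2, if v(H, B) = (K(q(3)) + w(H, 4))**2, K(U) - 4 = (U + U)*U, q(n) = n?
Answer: 75728/49 ≈ 1545.5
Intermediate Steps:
w(h, N) = 36/7 (w(h, N) = (6/7)*6 = 36/7)
K(U) = 4 + 2*U**2 (K(U) = 4 + (U + U)*U = 4 + (2*U)*U = 4 + 2*U**2)
v(H, B) = 36100/49 (v(H, B) = ((4 + 2*3**2) + 36/7)**2 = ((4 + 2*9) + 36/7)**2 = ((4 + 18) + 36/7)**2 = (22 + 36/7)**2 = (190/7)**2 = 36100/49)
72 + v(-1, -5*6)*2 = 72 + (36100/49)*2 = 72 + 72200/49 = 75728/49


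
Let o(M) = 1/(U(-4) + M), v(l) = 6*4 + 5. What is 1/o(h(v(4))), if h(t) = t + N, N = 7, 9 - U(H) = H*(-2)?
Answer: 37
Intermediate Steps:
U(H) = 9 + 2*H (U(H) = 9 - H*(-2) = 9 - (-2)*H = 9 + 2*H)
v(l) = 29 (v(l) = 24 + 5 = 29)
h(t) = 7 + t (h(t) = t + 7 = 7 + t)
o(M) = 1/(1 + M) (o(M) = 1/((9 + 2*(-4)) + M) = 1/((9 - 8) + M) = 1/(1 + M))
1/o(h(v(4))) = 1/(1/(1 + (7 + 29))) = 1/(1/(1 + 36)) = 1/(1/37) = 37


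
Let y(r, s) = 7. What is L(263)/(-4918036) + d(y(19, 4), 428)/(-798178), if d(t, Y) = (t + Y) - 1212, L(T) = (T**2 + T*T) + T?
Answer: -53403477503/1962734069204 ≈ -0.027209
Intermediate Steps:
L(T) = T + 2*T**2 (L(T) = (T**2 + T**2) + T = 2*T**2 + T = T + 2*T**2)
d(t, Y) = -1212 + Y + t (d(t, Y) = (Y + t) - 1212 = -1212 + Y + t)
L(263)/(-4918036) + d(y(19, 4), 428)/(-798178) = (263*(1 + 2*263))/(-4918036) + (-1212 + 428 + 7)/(-798178) = (263*(1 + 526))*(-1/4918036) - 777*(-1/798178) = (263*527)*(-1/4918036) + 777/798178 = 138601*(-1/4918036) + 777/798178 = -138601/4918036 + 777/798178 = -53403477503/1962734069204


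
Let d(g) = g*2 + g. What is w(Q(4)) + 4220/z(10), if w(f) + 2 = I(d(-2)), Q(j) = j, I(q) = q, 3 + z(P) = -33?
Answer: -1127/9 ≈ -125.22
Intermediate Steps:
z(P) = -36 (z(P) = -3 - 33 = -36)
d(g) = 3*g (d(g) = 2*g + g = 3*g)
w(f) = -8 (w(f) = -2 + 3*(-2) = -2 - 6 = -8)
w(Q(4)) + 4220/z(10) = -8 + 4220/(-36) = -8 + 4220*(-1/36) = -8 - 1055/9 = -1127/9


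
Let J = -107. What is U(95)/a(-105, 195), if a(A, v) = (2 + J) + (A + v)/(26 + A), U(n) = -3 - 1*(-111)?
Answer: -2844/2795 ≈ -1.0175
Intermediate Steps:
U(n) = 108 (U(n) = -3 + 111 = 108)
a(A, v) = -105 + (A + v)/(26 + A) (a(A, v) = (2 - 107) + (A + v)/(26 + A) = -105 + (A + v)/(26 + A))
U(95)/a(-105, 195) = 108/(((-2730 + 195 - 104*(-105))/(26 - 105))) = 108/(((-2730 + 195 + 10920)/(-79))) = 108/((-1/79*8385)) = 108/(-8385/79) = 108*(-79/8385) = -2844/2795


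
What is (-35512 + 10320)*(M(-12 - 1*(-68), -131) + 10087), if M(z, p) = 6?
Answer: -254262856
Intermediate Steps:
(-35512 + 10320)*(M(-12 - 1*(-68), -131) + 10087) = (-35512 + 10320)*(6 + 10087) = -25192*10093 = -254262856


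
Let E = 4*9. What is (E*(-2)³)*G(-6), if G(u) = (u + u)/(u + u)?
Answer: -288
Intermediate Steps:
E = 36
G(u) = 1 (G(u) = (2*u)/((2*u)) = (2*u)*(1/(2*u)) = 1)
(E*(-2)³)*G(-6) = (36*(-2)³)*1 = (36*(-8))*1 = -288*1 = -288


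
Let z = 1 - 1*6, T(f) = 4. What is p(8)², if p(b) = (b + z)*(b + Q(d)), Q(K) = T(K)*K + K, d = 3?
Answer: 4761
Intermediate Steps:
z = -5 (z = 1 - 6 = -5)
Q(K) = 5*K (Q(K) = 4*K + K = 5*K)
p(b) = (-5 + b)*(15 + b) (p(b) = (b - 5)*(b + 5*3) = (-5 + b)*(b + 15) = (-5 + b)*(15 + b))
p(8)² = (-75 + 8² + 10*8)² = (-75 + 64 + 80)² = 69² = 4761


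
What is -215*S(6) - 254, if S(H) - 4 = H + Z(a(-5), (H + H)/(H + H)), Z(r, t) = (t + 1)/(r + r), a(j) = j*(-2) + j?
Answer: -2447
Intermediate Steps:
a(j) = -j (a(j) = -2*j + j = -j)
Z(r, t) = (1 + t)/(2*r) (Z(r, t) = (1 + t)/((2*r)) = (1 + t)*(1/(2*r)) = (1 + t)/(2*r))
S(H) = 21/5 + H (S(H) = 4 + (H + (1 + (H + H)/(H + H))/(2*((-1*(-5))))) = 4 + (H + (½)*(1 + (2*H)/((2*H)))/5) = 4 + (H + (½)*(⅕)*(1 + (2*H)*(1/(2*H)))) = 4 + (H + (½)*(⅕)*(1 + 1)) = 4 + (H + (½)*(⅕)*2) = 4 + (H + ⅕) = 4 + (⅕ + H) = 21/5 + H)
-215*S(6) - 254 = -215*(21/5 + 6) - 254 = -215*51/5 - 254 = -2193 - 254 = -2447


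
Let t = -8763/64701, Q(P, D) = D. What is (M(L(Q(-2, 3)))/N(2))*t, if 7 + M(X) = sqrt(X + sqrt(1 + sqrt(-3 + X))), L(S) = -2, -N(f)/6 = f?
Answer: -2921/36972 + 2921*sqrt(-2 + sqrt(1 + I*sqrt(5)))/258804 ≈ -0.073914 + 0.010649*I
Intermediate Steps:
N(f) = -6*f
t = -2921/21567 (t = -8763*1/64701 = -2921/21567 ≈ -0.13544)
M(X) = -7 + sqrt(X + sqrt(1 + sqrt(-3 + X)))
(M(L(Q(-2, 3)))/N(2))*t = ((-7 + sqrt(-2 + sqrt(1 + sqrt(-3 - 2))))/((-6*2)))*(-2921/21567) = ((-7 + sqrt(-2 + sqrt(1 + sqrt(-5))))/(-12))*(-2921/21567) = ((-7 + sqrt(-2 + sqrt(1 + I*sqrt(5))))*(-1/12))*(-2921/21567) = (7/12 - sqrt(-2 + sqrt(1 + I*sqrt(5)))/12)*(-2921/21567) = -2921/36972 + 2921*sqrt(-2 + sqrt(1 + I*sqrt(5)))/258804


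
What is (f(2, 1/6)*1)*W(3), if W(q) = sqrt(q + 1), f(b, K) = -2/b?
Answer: -2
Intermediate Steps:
W(q) = sqrt(1 + q)
(f(2, 1/6)*1)*W(3) = (-2/2*1)*sqrt(1 + 3) = (-2*1/2*1)*sqrt(4) = -1*1*2 = -1*2 = -2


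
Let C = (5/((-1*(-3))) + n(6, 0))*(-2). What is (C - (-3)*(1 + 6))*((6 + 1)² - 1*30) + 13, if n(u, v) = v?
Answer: 1046/3 ≈ 348.67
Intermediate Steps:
C = -10/3 (C = (5/((-1*(-3))) + 0)*(-2) = (5/3 + 0)*(-2) = (5/3)*(-2) = -10/3 ≈ -3.3333)
(C - (-3)*(1 + 6))*((6 + 1)² - 1*30) + 13 = (-10/3 - (-3)*(1 + 6))*((6 + 1)² - 1*30) + 13 = (-10/3 - (-3)*7)*(7² - 30) + 13 = (-10/3 - 1*(-21))*(49 - 30) + 13 = (-10/3 + 21)*19 + 13 = (53/3)*19 + 13 = 1007/3 + 13 = 1046/3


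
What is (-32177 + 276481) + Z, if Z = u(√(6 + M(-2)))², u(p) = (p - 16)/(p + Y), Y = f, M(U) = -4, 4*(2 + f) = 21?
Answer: 4586278000/18769 - 532224*√2/18769 ≈ 2.4431e+5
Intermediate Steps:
f = 13/4 (f = -2 + (¼)*21 = -2 + 21/4 = 13/4 ≈ 3.2500)
Y = 13/4 ≈ 3.2500
u(p) = (-16 + p)/(13/4 + p) (u(p) = (p - 16)/(p + 13/4) = (-16 + p)/(13/4 + p))
Z = 16*(-16 + √2)²/(13 + 4*√2)² (Z = (4*(-16 + √(6 - 4))/(13 + 4*√(6 - 4)))² = (4*(-16 + √2)/(13 + 4*√2))² = 16*(-16 + √2)²/(13 + 4*√2)² ≈ 9.7792)
(-32177 + 276481) + Z = (-32177 + 276481) + (936224/18769 - 532224*√2/18769) = 244304 + (936224/18769 - 532224*√2/18769) = 4586278000/18769 - 532224*√2/18769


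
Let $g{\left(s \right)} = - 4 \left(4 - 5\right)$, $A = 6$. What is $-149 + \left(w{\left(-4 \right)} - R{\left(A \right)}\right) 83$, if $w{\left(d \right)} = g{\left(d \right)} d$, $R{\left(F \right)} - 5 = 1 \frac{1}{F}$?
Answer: $- \frac{11435}{6} \approx -1905.8$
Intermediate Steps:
$g{\left(s \right)} = 4$ ($g{\left(s \right)} = \left(-4\right) \left(-1\right) = 4$)
$R{\left(F \right)} = 5 + \frac{1}{F}$ ($R{\left(F \right)} = 5 + 1 \frac{1}{F} = 5 + \frac{1}{F}$)
$w{\left(d \right)} = 4 d$
$-149 + \left(w{\left(-4 \right)} - R{\left(A \right)}\right) 83 = -149 + \left(4 \left(-4\right) - \left(5 + \frac{1}{6}\right)\right) 83 = -149 + \left(-16 - \left(5 + \frac{1}{6}\right)\right) 83 = -149 + \left(-16 - \frac{31}{6}\right) 83 = -149 - \frac{10541}{6} = - \frac{11435}{6}$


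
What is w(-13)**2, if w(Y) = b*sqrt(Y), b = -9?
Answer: -1053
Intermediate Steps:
w(Y) = -9*sqrt(Y)
w(-13)**2 = (-9*I*sqrt(13))**2 = -1053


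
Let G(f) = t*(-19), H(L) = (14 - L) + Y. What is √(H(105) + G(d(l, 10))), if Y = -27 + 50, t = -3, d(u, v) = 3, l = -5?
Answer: I*√11 ≈ 3.3166*I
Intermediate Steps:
Y = 23
H(L) = 37 - L (H(L) = (14 - L) + 23 = 37 - L)
G(f) = 57 (G(f) = -3*(-19) = 57)
√(H(105) + G(d(l, 10))) = √((37 - 1*105) + 57) = √((37 - 105) + 57) = √(-68 + 57) = √(-11) = I*√11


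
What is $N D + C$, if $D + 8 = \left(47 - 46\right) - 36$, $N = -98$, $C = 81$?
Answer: $4295$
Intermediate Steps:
$D = -43$ ($D = -8 + \left(\left(47 - 46\right) - 36\right) = -8 + \left(1 - 36\right) = -8 - 35 = -43$)
$N D + C = \left(-98\right) \left(-43\right) + 81 = 4214 + 81 = 4295$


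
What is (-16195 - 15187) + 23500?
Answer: -7882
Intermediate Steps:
(-16195 - 15187) + 23500 = -31382 + 23500 = -7882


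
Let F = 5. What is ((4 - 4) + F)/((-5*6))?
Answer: -⅙ ≈ -0.16667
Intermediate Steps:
((4 - 4) + F)/((-5*6)) = ((4 - 4) + 5)/((-5*6)) = (0 + 5)/(-30) = 5*(-1/30) = -⅙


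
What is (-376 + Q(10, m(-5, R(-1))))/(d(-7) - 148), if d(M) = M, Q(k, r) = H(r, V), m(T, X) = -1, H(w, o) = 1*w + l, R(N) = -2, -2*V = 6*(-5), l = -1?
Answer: 378/155 ≈ 2.4387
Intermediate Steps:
V = 15 (V = -3*(-5) = -1/2*(-30) = 15)
H(w, o) = -1 + w (H(w, o) = 1*w - 1 = w - 1 = -1 + w)
Q(k, r) = -1 + r
(-376 + Q(10, m(-5, R(-1))))/(d(-7) - 148) = (-376 + (-1 - 1))/(-7 - 148) = (-376 - 2)/(-155) = -378*(-1/155) = 378/155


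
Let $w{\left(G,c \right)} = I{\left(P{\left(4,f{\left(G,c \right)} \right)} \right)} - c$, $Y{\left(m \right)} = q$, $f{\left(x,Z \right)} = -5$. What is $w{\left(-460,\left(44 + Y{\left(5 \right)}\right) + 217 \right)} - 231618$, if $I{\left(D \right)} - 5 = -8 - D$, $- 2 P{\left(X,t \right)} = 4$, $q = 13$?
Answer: $-231893$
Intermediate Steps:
$Y{\left(m \right)} = 13$
$P{\left(X,t \right)} = -2$ ($P{\left(X,t \right)} = \left(- \frac{1}{2}\right) 4 = -2$)
$I{\left(D \right)} = -3 - D$ ($I{\left(D \right)} = 5 - \left(8 + D\right) = -3 - D$)
$w{\left(G,c \right)} = -1 - c$ ($w{\left(G,c \right)} = \left(-3 - -2\right) - c = \left(-3 + 2\right) - c = -1 - c$)
$w{\left(-460,\left(44 + Y{\left(5 \right)}\right) + 217 \right)} - 231618 = \left(-1 - \left(\left(44 + 13\right) + 217\right)\right) - 231618 = \left(-1 - \left(57 + 217\right)\right) - 231618 = \left(-1 - 274\right) - 231618 = -275 - 231618 = -231893$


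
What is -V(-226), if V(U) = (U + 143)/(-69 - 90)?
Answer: -83/159 ≈ -0.52201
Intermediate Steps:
V(U) = -143/159 - U/159 (V(U) = (143 + U)/(-159) = (143 + U)*(-1/159) = -143/159 - U/159)
-V(-226) = -(-143/159 - 1/159*(-226)) = -(-143/159 + 226/159) = -1*83/159 = -83/159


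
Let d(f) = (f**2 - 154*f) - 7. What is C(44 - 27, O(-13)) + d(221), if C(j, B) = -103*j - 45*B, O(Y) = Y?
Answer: 13634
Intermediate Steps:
d(f) = -7 + f**2 - 154*f
C(44 - 27, O(-13)) + d(221) = (-103*(44 - 27) - 45*(-13)) + (-7 + 221**2 - 154*221) = (-103*17 + 585) + (-7 + 48841 - 34034) = (-1751 + 585) + 14800 = -1166 + 14800 = 13634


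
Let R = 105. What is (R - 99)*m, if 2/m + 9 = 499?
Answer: 6/245 ≈ 0.024490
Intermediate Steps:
m = 1/245 (m = 2/(-9 + 499) = 2/490 = 2*(1/490) = 1/245 ≈ 0.0040816)
(R - 99)*m = (105 - 99)*(1/245) = 6*(1/245) = 6/245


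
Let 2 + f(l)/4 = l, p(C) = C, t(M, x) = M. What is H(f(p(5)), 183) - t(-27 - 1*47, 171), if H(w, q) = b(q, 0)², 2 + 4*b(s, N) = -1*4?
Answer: 305/4 ≈ 76.250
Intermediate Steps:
b(s, N) = -3/2 (b(s, N) = -½ + (-1*4)/4 = -½ + (¼)*(-4) = -½ - 1 = -3/2)
f(l) = -8 + 4*l
H(w, q) = 9/4 (H(w, q) = (-3/2)² = 9/4)
H(f(p(5)), 183) - t(-27 - 1*47, 171) = 9/4 - (-27 - 1*47) = 9/4 - (-27 - 47) = 9/4 - 1*(-74) = 9/4 + 74 = 305/4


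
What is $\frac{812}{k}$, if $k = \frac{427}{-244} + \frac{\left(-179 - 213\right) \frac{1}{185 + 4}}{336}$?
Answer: $- \frac{263088}{569} \approx -462.37$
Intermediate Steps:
$k = - \frac{569}{324}$ ($k = 427 \left(- \frac{1}{244}\right) + - \frac{392}{189} \cdot \frac{1}{336} = - \frac{7}{4} + \left(-392\right) \frac{1}{189} \cdot \frac{1}{336} = - \frac{7}{4} - \frac{1}{162} = - \frac{569}{324} \approx -1.7562$)
$\frac{812}{k} = \frac{812}{- \frac{569}{324}} = 812 \left(- \frac{324}{569}\right) = - \frac{263088}{569}$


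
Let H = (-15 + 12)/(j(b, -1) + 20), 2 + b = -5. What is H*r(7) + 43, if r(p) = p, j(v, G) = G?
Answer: 796/19 ≈ 41.895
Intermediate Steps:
b = -7 (b = -2 - 5 = -7)
H = -3/19 (H = (-15 + 12)/(-1 + 20) = -3/19 ≈ -0.15789)
H*r(7) + 43 = -3/19*7 + 43 = -21/19 + 43 = 796/19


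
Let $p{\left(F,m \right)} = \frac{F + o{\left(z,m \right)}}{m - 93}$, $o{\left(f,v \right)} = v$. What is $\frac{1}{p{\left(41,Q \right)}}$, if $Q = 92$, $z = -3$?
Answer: $- \frac{1}{133} \approx -0.0075188$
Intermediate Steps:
$p{\left(F,m \right)} = \frac{F + m}{-93 + m}$ ($p{\left(F,m \right)} = \frac{F + m}{m - 93} = \frac{F + m}{-93 + m}$)
$\frac{1}{p{\left(41,Q \right)}} = \frac{1}{\frac{1}{-93 + 92} \left(41 + 92\right)} = \frac{1}{\frac{1}{-1} \cdot 133} = \frac{1}{\left(-1\right) 133} = \frac{1}{-133} = - \frac{1}{133}$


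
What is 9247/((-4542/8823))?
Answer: -27195427/1514 ≈ -17963.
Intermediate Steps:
9247/((-4542/8823)) = 9247/((-4542*1/8823)) = 9247/(-1514/2941) = 9247*(-2941/1514) = -27195427/1514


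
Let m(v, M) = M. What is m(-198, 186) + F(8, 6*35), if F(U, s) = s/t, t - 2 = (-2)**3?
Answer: 151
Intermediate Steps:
t = -6 (t = 2 + (-2)**3 = 2 - 8 = -6)
F(U, s) = -s/6 (F(U, s) = s/(-6) = s*(-1/6) = -s/6)
m(-198, 186) + F(8, 6*35) = 186 - 35 = 151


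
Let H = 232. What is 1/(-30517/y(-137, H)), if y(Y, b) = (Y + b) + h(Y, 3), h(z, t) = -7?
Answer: -88/30517 ≈ -0.0028836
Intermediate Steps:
y(Y, b) = -7 + Y + b (y(Y, b) = (Y + b) - 7 = -7 + Y + b)
1/(-30517/y(-137, H)) = 1/(-30517/(-7 - 137 + 232)) = 1/(-30517/88) = -88/30517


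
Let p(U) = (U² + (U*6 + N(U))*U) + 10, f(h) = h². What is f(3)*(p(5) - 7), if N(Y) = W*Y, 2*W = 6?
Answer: 2277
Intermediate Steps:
W = 3 (W = (½)*6 = 3)
N(Y) = 3*Y
p(U) = 10 + 10*U² (p(U) = (U² + (U*6 + 3*U)*U) + 10 = (U² + (6*U + 3*U)*U) + 10 = (U² + (9*U)*U) + 10 = (U² + 9*U²) + 10 = 10*U² + 10 = 10 + 10*U²)
f(3)*(p(5) - 7) = 3²*((10 + 10*5²) - 7) = 9*((10 + 10*25) - 7) = 9*((10 + 250) - 7) = 9*(260 - 7) = 9*253 = 2277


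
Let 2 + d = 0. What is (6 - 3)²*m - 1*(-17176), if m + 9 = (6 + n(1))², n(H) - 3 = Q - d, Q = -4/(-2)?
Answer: 18616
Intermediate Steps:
d = -2 (d = -2 + 0 = -2)
Q = 2 (Q = -4*(-½) = 2)
n(H) = 7 (n(H) = 3 + (2 - 1*(-2)) = 3 + (2 + 2) = 3 + 4 = 7)
m = 160 (m = -9 + (6 + 7)² = -9 + 13² = -9 + 169 = 160)
(6 - 3)²*m - 1*(-17176) = (6 - 3)²*160 - 1*(-17176) = 3²*160 + 17176 = 9*160 + 17176 = 1440 + 17176 = 18616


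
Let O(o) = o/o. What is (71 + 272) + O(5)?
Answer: 344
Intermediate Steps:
O(o) = 1
(71 + 272) + O(5) = (71 + 272) + 1 = 343 + 1 = 344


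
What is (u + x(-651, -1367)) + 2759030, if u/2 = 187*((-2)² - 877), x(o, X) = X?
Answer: 2431161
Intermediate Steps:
u = -326502 (u = 2*(187*((-2)² - 877)) = 2*(187*(4 - 877)) = 2*(187*(-873)) = 2*(-163251) = -326502)
(u + x(-651, -1367)) + 2759030 = (-326502 - 1367) + 2759030 = -327869 + 2759030 = 2431161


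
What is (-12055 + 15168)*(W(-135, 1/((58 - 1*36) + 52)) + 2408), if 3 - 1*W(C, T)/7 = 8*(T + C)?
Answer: 1150455845/37 ≈ 3.1093e+7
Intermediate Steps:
W(C, T) = 21 - 56*C - 56*T (W(C, T) = 21 - 56*(T + C) = 21 - 56*(C + T) = 21 - 7*(8*C + 8*T) = 21 + (-56*C - 56*T) = 21 - 56*C - 56*T)
(-12055 + 15168)*(W(-135, 1/((58 - 1*36) + 52)) + 2408) = (-12055 + 15168)*((21 - 56*(-135) - 56/((58 - 1*36) + 52)) + 2408) = 3113*((21 + 7560 - 56/((58 - 36) + 52)) + 2408) = 3113*((21 + 7560 - 56/(22 + 52)) + 2408) = 3113*((21 + 7560 - 56/74) + 2408) = 3113*((21 + 7560 - 56*1/74) + 2408) = 3113*((21 + 7560 - 28/37) + 2408) = 3113*(280469/37 + 2408) = 3113*(369565/37) = 1150455845/37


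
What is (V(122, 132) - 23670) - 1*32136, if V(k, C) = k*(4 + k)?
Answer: -40434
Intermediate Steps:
(V(122, 132) - 23670) - 1*32136 = (122*(4 + 122) - 23670) - 1*32136 = (122*126 - 23670) - 32136 = (15372 - 23670) - 32136 = -8298 - 32136 = -40434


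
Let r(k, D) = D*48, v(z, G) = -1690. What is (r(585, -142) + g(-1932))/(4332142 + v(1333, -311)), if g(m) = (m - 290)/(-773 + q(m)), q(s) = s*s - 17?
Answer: -12718091383/8080264004484 ≈ -0.0015740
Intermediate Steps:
q(s) = -17 + s**2 (q(s) = s**2 - 17 = -17 + s**2)
r(k, D) = 48*D
g(m) = (-290 + m)/(-790 + m**2) (g(m) = (m - 290)/(-773 + (-17 + m**2)) = (-290 + m)/(-790 + m**2))
(r(585, -142) + g(-1932))/(4332142 + v(1333, -311)) = (48*(-142) + (-290 - 1932)/(-790 + (-1932)**2))/(4332142 - 1690) = (-6816 - 2222/(-790 + 3732624))/4330452 = (-6816 - 2222/3731834)*(1/4330452) = (-6816 + (1/3731834)*(-2222))*(1/4330452) = (-6816 - 1111/1865917)*(1/4330452) = -12718091383/1865917*1/4330452 = -12718091383/8080264004484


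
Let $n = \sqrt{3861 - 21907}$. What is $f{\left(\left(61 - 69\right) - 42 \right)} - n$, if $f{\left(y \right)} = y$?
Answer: $-50 - i \sqrt{18046} \approx -50.0 - 134.34 i$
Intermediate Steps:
$n = i \sqrt{18046}$ ($n = \sqrt{-18046} = i \sqrt{18046} \approx 134.34 i$)
$f{\left(\left(61 - 69\right) - 42 \right)} - n = \left(\left(61 - 69\right) - 42\right) - i \sqrt{18046} = \left(-8 - 42\right) - i \sqrt{18046} = -50 - i \sqrt{18046}$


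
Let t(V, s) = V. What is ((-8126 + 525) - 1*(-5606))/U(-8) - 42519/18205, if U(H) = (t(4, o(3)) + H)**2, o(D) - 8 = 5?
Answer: -36999279/291280 ≈ -127.02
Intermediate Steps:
o(D) = 13 (o(D) = 8 + 5 = 13)
U(H) = (4 + H)**2
((-8126 + 525) - 1*(-5606))/U(-8) - 42519/18205 = ((-8126 + 525) - 1*(-5606))/((4 - 8)**2) - 42519/18205 = (-7601 + 5606)/((-4)**2) - 42519*1/18205 = -1995/16 - 42519/18205 = -36999279/291280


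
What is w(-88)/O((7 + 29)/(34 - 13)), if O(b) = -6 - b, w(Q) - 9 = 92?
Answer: -707/54 ≈ -13.093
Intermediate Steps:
w(Q) = 101 (w(Q) = 9 + 92 = 101)
w(-88)/O((7 + 29)/(34 - 13)) = 101/(-6 - (7 + 29)/(34 - 13)) = 101/(-6 - 36/21) = 101/(-6 - 1*12/7) = 101/(-6 - 12/7) = 101/(-54/7) = 101*(-7/54) = -707/54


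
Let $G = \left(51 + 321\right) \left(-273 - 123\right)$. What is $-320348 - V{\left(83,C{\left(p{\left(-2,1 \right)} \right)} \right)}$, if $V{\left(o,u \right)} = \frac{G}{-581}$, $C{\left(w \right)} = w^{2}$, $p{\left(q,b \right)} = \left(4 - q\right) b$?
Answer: $- \frac{186269500}{581} \approx -3.206 \cdot 10^{5}$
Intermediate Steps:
$G = -147312$ ($G = 372 \left(-396\right) = -147312$)
$p{\left(q,b \right)} = b \left(4 - q\right)$
$V{\left(o,u \right)} = \frac{147312}{581}$ ($V{\left(o,u \right)} = - \frac{147312}{-581} = \left(-147312\right) \left(- \frac{1}{581}\right) = \frac{147312}{581}$)
$-320348 - V{\left(83,C{\left(p{\left(-2,1 \right)} \right)} \right)} = -320348 - \frac{147312}{581} = - \frac{186269500}{581}$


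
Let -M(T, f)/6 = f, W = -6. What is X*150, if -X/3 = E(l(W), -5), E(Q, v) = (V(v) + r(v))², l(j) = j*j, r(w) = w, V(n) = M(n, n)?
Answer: -281250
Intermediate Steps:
M(T, f) = -6*f
V(n) = -6*n
l(j) = j²
E(Q, v) = 25*v² (E(Q, v) = (-6*v + v)² = (-5*v)² = 25*v²)
X = -1875 (X = -75*(-5)² = -75*25 = -3*625 = -1875)
X*150 = -1875*150 = -281250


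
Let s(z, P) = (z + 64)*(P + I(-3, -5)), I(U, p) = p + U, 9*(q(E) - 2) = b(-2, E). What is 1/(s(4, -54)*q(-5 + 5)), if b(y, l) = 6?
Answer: -3/33728 ≈ -8.8947e-5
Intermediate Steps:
q(E) = 8/3 (q(E) = 2 + (1/9)*6 = 2 + 2/3 = 8/3)
I(U, p) = U + p
s(z, P) = (-8 + P)*(64 + z) (s(z, P) = (z + 64)*(P + (-3 - 5)) = (64 + z)*(P - 8) = (64 + z)*(-8 + P) = (-8 + P)*(64 + z))
1/(s(4, -54)*q(-5 + 5)) = 1/((-512 - 8*4 + 64*(-54) - 54*4)*(8/3)) = 1/((-512 - 32 - 3456 - 216)*(8/3)) = 1/(-4216*8/3) = 1/(-33728/3) = -3/33728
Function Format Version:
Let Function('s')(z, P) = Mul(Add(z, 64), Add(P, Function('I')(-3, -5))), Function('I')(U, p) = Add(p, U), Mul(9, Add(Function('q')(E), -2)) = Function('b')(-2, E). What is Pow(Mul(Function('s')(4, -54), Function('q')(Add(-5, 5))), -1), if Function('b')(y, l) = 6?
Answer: Rational(-3, 33728) ≈ -8.8947e-5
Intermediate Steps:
Function('q')(E) = Rational(8, 3) (Function('q')(E) = Add(2, Mul(Rational(1, 9), 6)) = Add(2, Rational(2, 3)) = Rational(8, 3))
Function('I')(U, p) = Add(U, p)
Function('s')(z, P) = Mul(Add(-8, P), Add(64, z)) (Function('s')(z, P) = Mul(Add(z, 64), Add(P, Add(-3, -5))) = Mul(Add(64, z), Add(P, -8)) = Mul(Add(64, z), Add(-8, P)) = Mul(Add(-8, P), Add(64, z)))
Pow(Mul(Function('s')(4, -54), Function('q')(Add(-5, 5))), -1) = Pow(Mul(Add(-512, Mul(-8, 4), Mul(64, -54), Mul(-54, 4)), Rational(8, 3)), -1) = Pow(Mul(Add(-512, -32, -3456, -216), Rational(8, 3)), -1) = Pow(Mul(-4216, Rational(8, 3)), -1) = Pow(Rational(-33728, 3), -1) = Rational(-3, 33728)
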